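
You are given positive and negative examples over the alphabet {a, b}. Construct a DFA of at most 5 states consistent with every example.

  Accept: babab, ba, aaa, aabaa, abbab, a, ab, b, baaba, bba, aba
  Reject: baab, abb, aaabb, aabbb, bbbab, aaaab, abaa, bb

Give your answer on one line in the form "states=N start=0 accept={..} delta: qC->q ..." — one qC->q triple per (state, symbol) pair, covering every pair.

State merging on the prefix tree: take the shortest (then alphabetical) example prefix whose next move is undefined and point that move at state 0, else 1, else 2, ...; a target is out if some Accept/Reject pair would then sit in one state with the same input left (inseparable). If every existing state is out, open a new one.
a: 0a undefined. 0a->0: no, aabaa/abaa meet in 0 with "baa" left. Open state 1: 0a->1.
b: 0b undefined. 0b->0: no, ab/bbbab meet in 1 with "b" left. 0b->1: no, abbab/bbbab meet in 1 with "bbab" left. Open state 2: 0b->2.
aa: 1a undefined. 1a->0: no, b/aaaab meet in 2. 1a->1: no, aabaa/abaa meet in 1 with "baa" left. 1a->2: ok.
ab: 1b undefined. 1b->0: no, b/abb meet in 2. 1b->1: no, ba/abaa meet in 2 with "a" left. 1b->2: ok.
ba: 2a undefined. 2a->0: no, babab/baab meet in 2. 2a->1: no, babab/abaa meet in 2. 2a->2: no, ba/abaa meet in 2. Open state 3: 2a->3.
bb: 2b undefined. 2b->0: ok.
baa: 3a undefined. 3a->0: no, aabaa/baab meet in 2. 3a->1: no, aabaa/baab meet in 2. 3a->2: no, aabaa/abaa meet in 2. 3a->3: no, ba/abaa meet in 3. Open state 4: 3a->4.
bab: 3b undefined. 3b->0: no, babab/aaabb meet in 2. 3b->1: no, babab/abb meet in 0. 3b->2: no, babab/bbbab meet in 2. 3b->3: no, babab/baab meet in 4 with "b" left. 3b->4: ok.
baab: 4b undefined. 4b->0: ok.
baba: 4a undefined. 4a->0: ok.
All examples now run through 5 states with every (state, symbol) defined. Accept strings end in {1,2,3}, Reject strings end in {0,4}; accept={1,2,3}.

states=5 start=0 accept={1,2,3} delta: 0a->1 0b->2 1a->2 1b->2 2a->3 2b->0 3a->4 3b->4 4a->0 4b->0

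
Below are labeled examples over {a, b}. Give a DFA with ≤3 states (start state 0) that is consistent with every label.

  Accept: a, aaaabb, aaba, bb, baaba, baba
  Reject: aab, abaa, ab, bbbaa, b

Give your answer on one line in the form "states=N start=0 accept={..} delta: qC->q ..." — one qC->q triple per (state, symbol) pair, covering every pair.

State merging on the prefix tree: take the shortest (then alphabetical) example prefix whose next move is undefined and point that move at state 0, else 1, else 2, ...; a target is out if some Accept/Reject pair would then sit in one state with the same input left (inseparable). If every existing state is out, open a new one.
a: 0a undefined. 0a->0: ok.
b: 0b undefined. 0b->0: no, a/aab meet in 0. Open state 1: 0b->1.
ba: 1a undefined. 1a->0: no, a/abaa meet in 0. 1a->1: no, aaba/aab meet in 1. Open state 2: 1a->2.
bb: 1b undefined. 1b->0: ok.
baa: 2a undefined. 2a->0: no, a/abaa meet in 0. 2a->1: ok.
bab: 2b undefined. 2b->0: ok.
All examples now run through 3 states with every (state, symbol) defined. Accept strings end in {0,2}, Reject strings end in {1}; accept={0,2}.

states=3 start=0 accept={0,2} delta: 0a->0 0b->1 1a->2 1b->0 2a->1 2b->0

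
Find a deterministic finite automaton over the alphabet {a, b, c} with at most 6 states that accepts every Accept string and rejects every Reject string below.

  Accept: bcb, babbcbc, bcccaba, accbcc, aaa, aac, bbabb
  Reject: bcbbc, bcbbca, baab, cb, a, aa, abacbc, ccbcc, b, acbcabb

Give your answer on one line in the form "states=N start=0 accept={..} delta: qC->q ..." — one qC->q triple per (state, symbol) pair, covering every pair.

states=5 start=0 accept={0,4} delta: 0a->1 0b->1 0c->0 1a->2 1b->1 1c->3 2a->0 2b->4 2c->0 3a->2 3b->0 3c->3 4a->0 4b->4 4c->3

Grow the machine one transition at a time. Run the examples from 0; the earliest place one falls off (shortest prefix, ties alphabetical) gets sent to the lowest-numbered state that keeps every Accept/Reject pair distinguishable — a pair clashes when both reach the same state with identical unread suffix — and to a fresh state only if none does.
a: 0a undefined. 0a->0: no, accbcc/ccbcc meet in 0 with "ccbcc" left. Open state 1: 0a->1.
b: 0b undefined. 0b->0: no, bcb/cb meet in 0 with "cb" left. 0b->1: ok.
c: 0c undefined. 0c->0: ok.
aa: 1a undefined. 1a->0: no, aaa/cb meet in 1. 1a->1: no, aaa/cb meet in 1. Open state 2: 1a->2.
ab: 1b undefined. 1b->0: no, bbabb/cb meet in 1. 1b->1: ok.
ac: 1c undefined. 1c->0: no, bcb/bcbbca meet in 1. 1c->1: no, bcb/bcbbc meet in 1. 1c->2: no, aac/ccbcc meet in 2 with "c" left. Open state 3: 1c->3.
aaa: 2a undefined. 2a->0: ok.
aac: 2c undefined. 2c->0: ok.
acb: 3b undefined. 3b->0: ok.
acc: 3c undefined. 3c->0: no, bcb/ccbcc meet in 0. 3c->1: no, accbcc/baab meet in 1. 3c->2: no, bcccaba/aa meet in 2. 3c->3: ok.
bab: 2b undefined. 2b->0: no, bbabb/baab meet in 1. 2b->1: no, bbabb/baab meet in 1. 2b->2: no, babbcbc/bcbbc meet in 3. 2b->3: no, babbcbc/bcbbc meet in 3. Open state 4: 2b->4.
babb: 4b undefined. 4b->0: no, babbcbc/bcbbc meet in 3. 4b->1: no, bbabb/baab meet in 1. 4b->2: no, babbcbc/bcbbc meet in 3. 4b->3: no, bbabb/bcbbc meet in 3. 4b->4: ok.
babbc: 4c undefined. 4c->0: no, babbcbc/bcbbc meet in 3. 4c->1: no, babbcbc/bcbbc meet in 3. 4c->2: no, babbcbc/aa meet in 2. 4c->3: ok.
bccca: 3a undefined. 3a->0: no, bcb/bcbbca meet in 0. 3a->1: no, bcccaba/aa meet in 2. 3a->2: ok.
bcccaba: 4a undefined. 4a->0: ok.
All examples now run through 5 states with every (state, symbol) defined. Accept strings end in {0,4}, Reject strings end in {1,2,3}; accept={0,4}.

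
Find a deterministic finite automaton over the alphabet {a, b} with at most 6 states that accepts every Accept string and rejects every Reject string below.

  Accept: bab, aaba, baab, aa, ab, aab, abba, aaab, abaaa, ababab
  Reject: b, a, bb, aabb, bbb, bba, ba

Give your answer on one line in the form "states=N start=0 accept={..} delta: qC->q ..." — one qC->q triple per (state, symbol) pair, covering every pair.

states=4 start=0 accept={2,3} delta: 0a->1 0b->0 1a->2 1b->2 2a->2 2b->3 3a->2 3b->0

Fold the examples into a partial DFA from state 0: repeatedly fix the first undefined (state, symbol) met by the shortest-then-alphabetical prefix, trying targets in increasing order and rejecting any under which an Accept and a Reject string meet in one state with the same remainder; add a state when all current targets are rejected. Accepting states are where Accept strings end.
a: 0a undefined. 0a->0: no, aaba/ba meet in 0 with "ba" left. Open state 1: 0a->1.
b: 0b undefined. 0b->0: ok.
aa: 1a undefined. 1a->0: no, aaba/a meet in 1. 1a->1: no, aa/a meet in 1. Open state 2: 1a->2.
ab: 1b undefined. 1b->0: no, bab/b meet in 0. 1b->1: no, bab/a meet in 1. 1b->2: ok.
aaa: 2a undefined. 2a->0: no, aaab/b meet in 0. 2a->1: no, abaaa/a meet in 1. 2a->2: ok.
aab: 2b undefined. 2b->0: no, aaba/a meet in 1. 2b->1: no, bab/aabb meet in 2. 2b->2: no, bab/aabb meet in 2. Open state 3: 2b->3.
aaba: 3a undefined. 3a->0: no, aaba/b meet in 0. 3a->1: no, aaba/a meet in 1. 3a->2: ok.
aabb: 3b undefined. 3b->0: ok.
All examples now run through 4 states with every (state, symbol) defined. Accept strings end in {2,3}, Reject strings end in {0,1}; accept={2,3}.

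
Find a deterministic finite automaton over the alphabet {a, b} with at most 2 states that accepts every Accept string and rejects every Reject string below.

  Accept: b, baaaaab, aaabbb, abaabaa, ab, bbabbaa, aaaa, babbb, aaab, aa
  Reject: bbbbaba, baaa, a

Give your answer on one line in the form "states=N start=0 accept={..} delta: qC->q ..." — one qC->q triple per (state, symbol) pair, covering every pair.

states=2 start=0 accept={0} delta: 0a->1 0b->0 1a->0 1b->0

State merging on the prefix tree: take the shortest (then alphabetical) example prefix whose next move is undefined and point that move at state 0, else 1, else 2, ...; a target is out if some Accept/Reject pair would then sit in one state with the same input left (inseparable). If every existing state is out, open a new one.
a: 0a undefined. 0a->0: no, aaaa/a meet in 0. Open state 1: 0a->1.
b: 0b undefined. 0b->0: ok.
aa: 1a undefined. 1a->0: ok.
ab: 1b undefined. 1b->0: ok.
All examples now run through 2 states with every (state, symbol) defined. Accept strings end in {0}, Reject strings end in {1}; accept={0}.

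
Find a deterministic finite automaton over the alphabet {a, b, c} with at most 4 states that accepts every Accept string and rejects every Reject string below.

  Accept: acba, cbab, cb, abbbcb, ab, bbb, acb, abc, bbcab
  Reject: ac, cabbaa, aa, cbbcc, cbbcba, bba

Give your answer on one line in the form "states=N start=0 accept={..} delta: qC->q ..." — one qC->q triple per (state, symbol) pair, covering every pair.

states=4 start=0 accept={1,2} delta: 0a->0 0b->1 0c->0 1a->1 1b->2 1c->1 2a->0 2b->1 2c->3 3a->0 3b->0 3c->0

State merging on the prefix tree: take the shortest (then alphabetical) example prefix whose next move is undefined and point that move at state 0, else 1, else 2, ...; a target is out if some Accept/Reject pair would then sit in one state with the same input left (inseparable). If every existing state is out, open a new one.
a: 0a undefined. 0a->0: ok.
b: 0b undefined. 0b->0: no, ab/aa meet in 0. Open state 1: 0b->1.
c: 0c undefined. 0c->0: ok.
bb: 1b undefined. 1b->0: no, acba/cbbcba meet in 1 with "a" left. 1b->1: no, acba/bba meet in 1 with "a" left. Open state 2: 1b->2.
abc: 1c undefined. 1c->0: no, abc/ac meet in 0. 1c->1: ok.
bba: 2a undefined. 2a->0: ok.
bbb: 2b undefined. 2b->0: no, bbb/ac meet in 0. 2b->1: ok.
bbc: 2c undefined. 2c->0: no, acba/cbbcba meet in 1 with "a" left. 2c->1: no, cb/cbbcc meet in 1. 2c->2: no, acba/cbbcba meet in 1 with "a" left. Open state 3: 2c->3.
cba: 1a undefined. 1a->0: no, acba/ac meet in 0. 1a->1: ok.
bbca: 3a undefined. 3a->0: ok.
cbbcb: 3b undefined. 3b->0: ok.
cbbcc: 3c undefined. 3c->0: ok.
All examples now run through 4 states with every (state, symbol) defined. Accept strings end in {1,2}, Reject strings end in {0}; accept={1,2}.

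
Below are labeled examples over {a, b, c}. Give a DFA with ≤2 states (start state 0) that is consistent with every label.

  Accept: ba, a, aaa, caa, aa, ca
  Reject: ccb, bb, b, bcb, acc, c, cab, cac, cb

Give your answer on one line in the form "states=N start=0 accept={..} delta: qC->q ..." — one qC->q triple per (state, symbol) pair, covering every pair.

states=2 start=0 accept={0} delta: 0a->0 0b->1 0c->1 1a->0 1b->1 1c->1

State merging on the prefix tree: take the shortest (then alphabetical) example prefix whose next move is undefined and point that move at state 0, else 1, else 2, ...; a target is out if some Accept/Reject pair would then sit in one state with the same input left (inseparable). If every existing state is out, open a new one.
a: 0a undefined. 0a->0: ok.
b: 0b undefined. 0b->0: no, ba/bb meet in 0. Open state 1: 0b->1.
c: 0c undefined. 0c->0: no, a/acc meet in 0. 0c->1: ok.
ba: 1a undefined. 1a->0: ok.
bb: 1b undefined. 1b->0: no, ba/bb meet in 0. 1b->1: ok.
bc: 1c undefined. 1c->0: no, ba/acc meet in 0. 1c->1: ok.
All examples now run through 2 states with every (state, symbol) defined. Accept strings end in {0}, Reject strings end in {1}; accept={0}.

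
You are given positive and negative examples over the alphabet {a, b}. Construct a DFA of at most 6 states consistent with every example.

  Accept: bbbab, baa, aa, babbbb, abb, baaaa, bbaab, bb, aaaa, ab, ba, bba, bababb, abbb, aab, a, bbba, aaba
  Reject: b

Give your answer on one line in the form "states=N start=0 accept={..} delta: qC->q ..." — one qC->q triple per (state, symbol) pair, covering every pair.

states=3 start=0 accept={0,1} delta: 0a->1 0b->2 1a->1 1b->1 2a->0 2b->1

Fold the examples into a partial DFA from state 0: repeatedly fix the first undefined (state, symbol) met by the shortest-then-alphabetical prefix, trying targets in increasing order and rejecting any under which an Accept and a Reject string meet in one state with the same remainder; add a state when all current targets are rejected. Accepting states are where Accept strings end.
a: 0a undefined. 0a->0: no, ab/b meet in 0 with "b" left. Open state 1: 0a->1.
b: 0b undefined. 0b->0: no, bb/b meet in 0. 0b->1: no, a/b meet in 1. Open state 2: 0b->2.
aa: 1a undefined. 1a->0: no, aab/b meet in 2. 1a->1: ok.
ab: 1b undefined. 1b->0: no, abb/b meet in 2. 1b->1: ok.
ba: 2a undefined. 2a->0: ok.
bb: 2b undefined. 2b->0: no, bbbab/b meet in 2. 2b->1: ok.
All examples now run through 3 states with every (state, symbol) defined. Accept strings end in {0,1}, Reject strings end in {2}; accept={0,1}.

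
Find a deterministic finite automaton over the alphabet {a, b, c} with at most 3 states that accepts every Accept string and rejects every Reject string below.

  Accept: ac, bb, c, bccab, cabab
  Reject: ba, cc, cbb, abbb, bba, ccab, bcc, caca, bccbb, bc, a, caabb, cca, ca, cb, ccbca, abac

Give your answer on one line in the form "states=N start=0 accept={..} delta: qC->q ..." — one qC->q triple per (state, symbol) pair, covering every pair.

states=3 start=0 accept={2} delta: 0a->0 0b->1 0c->2 1a->1 1b->2 1c->1 2a->1 2b->0 2c->0

Grow the machine one transition at a time. Run the examples from 0; the earliest place one falls off (shortest prefix, ties alphabetical) gets sent to the lowest-numbered state that keeps every Accept/Reject pair distinguishable — a pair clashes when both reach the same state with identical unread suffix — and to a fresh state only if none does.
a: 0a undefined. 0a->0: ok.
b: 0b undefined. 0b->0: no, ac/bc meet in 0 with "c" left. Open state 1: 0b->1.
c: 0c undefined. 0c->0: no, ac/cc meet in 0. 0c->1: no, bb/cb meet in 1 with "b" left. Open state 2: 0c->2.
ba: 1a undefined. 1a->0: no, ac/abac meet in 2. 1a->1: ok.
bb: 1b undefined. 1b->0: no, bb/bba meet in 0. 1b->1: no, bb/ba meet in 1. 1b->2: ok.
bc: 1c undefined. 1c->0: no, ac/bcc meet in 2. 1c->1: ok.
ca: 2a undefined. 2a->0: no, ac/caabb meet in 2. 2a->1: ok.
cb: 2b undefined. 2b->0: ok.
cc: 2c undefined. 2c->0: ok.
All examples now run through 3 states with every (state, symbol) defined. Accept strings end in {2}, Reject strings end in {0,1}; accept={2}.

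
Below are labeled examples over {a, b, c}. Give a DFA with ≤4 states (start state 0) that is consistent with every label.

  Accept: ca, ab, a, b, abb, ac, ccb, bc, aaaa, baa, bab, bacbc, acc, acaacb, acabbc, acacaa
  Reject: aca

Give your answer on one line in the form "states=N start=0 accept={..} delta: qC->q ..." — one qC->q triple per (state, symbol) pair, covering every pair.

states=4 start=0 accept={0,1,2} delta: 0a->1 0b->0 0c->0 1a->0 1b->0 1c->2 2a->3 2b->0 2c->0 3a->0 3b->0 3c->0

State merging on the prefix tree: take the shortest (then alphabetical) example prefix whose next move is undefined and point that move at state 0, else 1, else 2, ...; a target is out if some Accept/Reject pair would then sit in one state with the same input left (inseparable). If every existing state is out, open a new one.
a: 0a undefined. 0a->0: no, ca/aca meet in 0 with "ca" left. Open state 1: 0a->1.
b: 0b undefined. 0b->0: ok.
c: 0c undefined. 0c->0: ok.
aa: 1a undefined. 1a->0: ok.
ab: 1b undefined. 1b->0: ok.
ac: 1c undefined. 1c->0: no, ca/aca meet in 1. 1c->1: no, ab/aca meet in 0. Open state 2: 1c->2.
aca: 2a undefined. 2a->0: no, ab/aca meet in 0. 2a->1: no, ca/aca meet in 1. 2a->2: no, ac/aca meet in 2. Open state 3: 2a->3.
acc: 2c undefined. 2c->0: ok.
acaa: 3a undefined. 3a->0: ok.
acab: 3b undefined. 3b->0: ok.
acac: 3c undefined. 3c->0: ok.
bacb: 2b undefined. 2b->0: ok.
All examples now run through 4 states with every (state, symbol) defined. Accept strings end in {0,1,2}, Reject strings end in {3}; accept={0,1,2}.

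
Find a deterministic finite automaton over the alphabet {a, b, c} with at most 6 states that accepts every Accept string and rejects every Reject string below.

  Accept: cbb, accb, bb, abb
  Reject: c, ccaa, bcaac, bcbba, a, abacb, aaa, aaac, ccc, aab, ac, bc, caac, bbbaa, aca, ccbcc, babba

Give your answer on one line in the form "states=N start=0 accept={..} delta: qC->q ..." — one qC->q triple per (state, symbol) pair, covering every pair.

states=4 start=0 accept={3} delta: 0a->0 0b->1 0c->1 1a->2 1b->3 1c->1 2a->0 2b->0 2c->0 3a->0 3b->3 3c->0

State merging on the prefix tree: take the shortest (then alphabetical) example prefix whose next move is undefined and point that move at state 0, else 1, else 2, ...; a target is out if some Accept/Reject pair would then sit in one state with the same input left (inseparable). If every existing state is out, open a new one.
a: 0a undefined. 0a->0: ok.
b: 0b undefined. 0b->0: no, bb/a meet in 0. Open state 1: 0b->1.
c: 0c undefined. 0c->0: no, accb/aab meet in 1. 0c->1: ok.
ba: 1a undefined. 1a->0: no, bb/abacb meet in 1 with "b" left. 1a->1: no, accb/abacb meet in 1 with "cb" left. Open state 2: 1a->2.
bb: 1b undefined. 1b->0: no, cbb/c meet in 1. 1b->1: no, cbb/c meet in 1. 1b->2: no, bb/aca meet in 2. Open state 3: 1b->3.
bc: 1c undefined. 1c->0: no, accb/c meet in 1. 1c->1: ok.
bab: 2b undefined. 2b->0: ok.
bbb: 3b undefined. 3b->0: no, cbb/bcbba meet in 0. 3b->1: no, cbb/c meet in 1. 3b->2: no, cbb/aca meet in 2. 3b->3: ok.
caa: 2a undefined. 2a->0: ok.
abac: 2c undefined. 2c->0: ok.
bbba: 3a undefined. 3a->0: ok.
ccbc: 3c undefined. 3c->0: ok.
All examples now run through 4 states with every (state, symbol) defined. Accept strings end in {3}, Reject strings end in {0,1,2}; accept={3}.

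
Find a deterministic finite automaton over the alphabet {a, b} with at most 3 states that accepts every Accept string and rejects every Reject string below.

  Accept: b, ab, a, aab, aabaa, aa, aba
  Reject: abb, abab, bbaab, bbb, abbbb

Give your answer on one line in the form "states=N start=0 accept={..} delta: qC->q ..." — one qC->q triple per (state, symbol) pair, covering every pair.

states=3 start=0 accept={0,1} delta: 0a->0 0b->1 1a->1 1b->2 2a->1 2b->2

State merging on the prefix tree: take the shortest (then alphabetical) example prefix whose next move is undefined and point that move at state 0, else 1, else 2, ...; a target is out if some Accept/Reject pair would then sit in one state with the same input left (inseparable). If every existing state is out, open a new one.
a: 0a undefined. 0a->0: ok.
b: 0b undefined. 0b->0: no, b/abb meet in 0. Open state 1: 0b->1.
bb: 1b undefined. 1b->0: no, b/bbaab meet in 1. 1b->1: no, b/abb meet in 1. Open state 2: 1b->2.
aba: 1a undefined. 1a->0: no, b/abab meet in 1. 1a->1: ok.
bba: 2a undefined. 2a->0: no, b/bbaab meet in 1. 2a->1: ok.
bbb: 2b undefined. 2b->0: no, b/abbbb meet in 1. 2b->1: no, b/bbb meet in 1. 2b->2: ok.
All examples now run through 3 states with every (state, symbol) defined. Accept strings end in {0,1}, Reject strings end in {2}; accept={0,1}.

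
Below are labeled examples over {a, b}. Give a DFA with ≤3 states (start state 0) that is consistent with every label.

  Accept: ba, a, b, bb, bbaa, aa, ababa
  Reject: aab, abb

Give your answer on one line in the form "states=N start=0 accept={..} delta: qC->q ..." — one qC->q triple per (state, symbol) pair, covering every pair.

Grow the machine one transition at a time. Run the examples from 0; the earliest place one falls off (shortest prefix, ties alphabetical) gets sent to the lowest-numbered state that keeps every Accept/Reject pair distinguishable — a pair clashes when both reach the same state with identical unread suffix — and to a fresh state only if none does.
a: 0a undefined. 0a->0: no, b/aab meet in 0 with "b" left. Open state 1: 0a->1.
b: 0b undefined. 0b->0: ok.
aa: 1a undefined. 1a->0: no, b/aab meet in 0. 1a->1: ok.
ab: 1b undefined. 1b->0: no, b/aab meet in 0. 1b->1: no, ba/aab meet in 1. Open state 2: 1b->2.
aba: 2a undefined. 2a->0: ok.
abb: 2b undefined. 2b->0: no, b/abb meet in 0. 2b->1: no, ba/abb meet in 1. 2b->2: ok.
All examples now run through 3 states with every (state, symbol) defined. Accept strings end in {0,1}, Reject strings end in {2}; accept={0,1}.

states=3 start=0 accept={0,1} delta: 0a->1 0b->0 1a->1 1b->2 2a->0 2b->2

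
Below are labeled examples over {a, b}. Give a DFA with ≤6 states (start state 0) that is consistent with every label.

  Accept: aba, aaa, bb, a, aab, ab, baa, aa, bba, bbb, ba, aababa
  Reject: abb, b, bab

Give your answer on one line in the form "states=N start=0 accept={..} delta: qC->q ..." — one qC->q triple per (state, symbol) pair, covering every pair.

states=3 start=0 accept={0,1} delta: 0a->1 0b->2 1a->1 1b->0 2a->0 2b->1

Grow the machine one transition at a time. Run the examples from 0; the earliest place one falls off (shortest prefix, ties alphabetical) gets sent to the lowest-numbered state that keeps every Accept/Reject pair distinguishable — a pair clashes when both reach the same state with identical unread suffix — and to a fresh state only if none does.
a: 0a undefined. 0a->0: no, bb/abb meet in 0 with "bb" left. Open state 1: 0a->1.
b: 0b undefined. 0b->0: no, bb/b meet in 0. 0b->1: no, a/b meet in 1. Open state 2: 0b->2.
aa: 1a undefined. 1a->0: no, aab/b meet in 2. 1a->1: ok.
ab: 1b undefined. 1b->0: ok.
ba: 2a undefined. 2a->0: ok.
bb: 2b undefined. 2b->0: no, bbb/abb meet in 2. 2b->1: ok.
All examples now run through 3 states with every (state, symbol) defined. Accept strings end in {0,1}, Reject strings end in {2}; accept={0,1}.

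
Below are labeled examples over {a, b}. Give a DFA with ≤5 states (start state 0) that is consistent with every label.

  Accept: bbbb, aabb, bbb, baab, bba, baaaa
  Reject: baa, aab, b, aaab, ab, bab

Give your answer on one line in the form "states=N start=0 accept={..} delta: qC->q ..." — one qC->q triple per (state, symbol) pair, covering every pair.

states=5 start=0 accept={2,3} delta: 0a->0 0b->1 1a->2 1b->3 2a->4 2b->0 3a->2 3b->3 4a->1 4b->2

Grow the machine one transition at a time. Run the examples from 0; the earliest place one falls off (shortest prefix, ties alphabetical) gets sent to the lowest-numbered state that keeps every Accept/Reject pair distinguishable — a pair clashes when both reach the same state with identical unread suffix — and to a fresh state only if none does.
a: 0a undefined. 0a->0: ok.
b: 0b undefined. 0b->0: no, bbbb/baa meet in 0. Open state 1: 0b->1.
ba: 1a undefined. 1a->0: no, baab/aab meet in 1. 1a->1: no, aabb/bab meet in 1 with "b" left. Open state 2: 1a->2.
bb: 1b undefined. 1b->0: no, bbb/aab meet in 1. 1b->1: no, bbbb/aab meet in 1. 1b->2: no, bbb/bab meet in 2 with "b" left. Open state 3: 1b->3.
baa: 2a undefined. 2a->0: no, baab/aab meet in 1. 2a->1: no, baaaa/baa meet in 1. 2a->2: no, baab/bab meet in 2 with "b" left. 2a->3: no, aabb/baa meet in 3. Open state 4: 2a->4.
bab: 2b undefined. 2b->0: ok.
bba: 3a undefined. 3a->0: no, bba/bab meet in 0. 3a->1: no, bba/aab meet in 1. 3a->2: ok.
bbb: 3b undefined. 3b->0: no, bbbb/aab meet in 1. 3b->1: no, bbb/aab meet in 1. 3b->2: no, bbbb/bab meet in 0. 3b->3: ok.
baaa: 4a undefined. 4a->0: no, baaaa/bab meet in 0. 4a->1: ok.
baab: 4b undefined. 4b->0: no, baab/bab meet in 0. 4b->1: no, baab/aab meet in 1. 4b->2: ok.
All examples now run through 5 states with every (state, symbol) defined. Accept strings end in {2,3}, Reject strings end in {0,1,4}; accept={2,3}.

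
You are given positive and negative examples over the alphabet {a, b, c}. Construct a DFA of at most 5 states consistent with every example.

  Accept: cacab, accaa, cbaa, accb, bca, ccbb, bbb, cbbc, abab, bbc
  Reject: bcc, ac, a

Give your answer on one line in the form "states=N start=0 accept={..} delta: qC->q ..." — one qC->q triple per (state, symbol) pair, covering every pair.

states=3 start=0 accept={2} delta: 0a->0 0b->1 0c->1 1a->2 1b->2 1c->1 2a->2 2b->2 2c->2

Grow the machine one transition at a time. Run the examples from 0; the earliest place one falls off (shortest prefix, ties alphabetical) gets sent to the lowest-numbered state that keeps every Accept/Reject pair distinguishable — a pair clashes when both reach the same state with identical unread suffix — and to a fresh state only if none does.
a: 0a undefined. 0a->0: ok.
b: 0b undefined. 0b->0: no, bbb/a meet in 0. Open state 1: 0b->1.
c: 0c undefined. 0c->0: no, accaa/ac meet in 0. 0c->1: ok.
bb: 1b undefined. 1b->0: no, cbaa/a meet in 0. 1b->1: no, bbb/ac meet in 1. Open state 2: 1b->2.
bc: 1c undefined. 1c->0: no, accaa/a meet in 0. 1c->1: ok.
ca: 1a undefined. 1a->0: no, cacab/bcc meet in 1. 1a->1: no, accaa/bcc meet in 1. 1a->2: ok.
bbb: 2b undefined. 2b->0: no, ccbb/a meet in 0. 2b->1: no, ccbb/bcc meet in 1. 2b->2: ok.
bbc: 2c undefined. 2c->0: no, cacab/bcc meet in 1. 2c->1: no, cbbc/bcc meet in 1. 2c->2: ok.
cba: 2a undefined. 2a->0: no, cacab/bcc meet in 1. 2a->1: no, accaa/bcc meet in 1. 2a->2: ok.
All examples now run through 3 states with every (state, symbol) defined. Accept strings end in {2}, Reject strings end in {0,1}; accept={2}.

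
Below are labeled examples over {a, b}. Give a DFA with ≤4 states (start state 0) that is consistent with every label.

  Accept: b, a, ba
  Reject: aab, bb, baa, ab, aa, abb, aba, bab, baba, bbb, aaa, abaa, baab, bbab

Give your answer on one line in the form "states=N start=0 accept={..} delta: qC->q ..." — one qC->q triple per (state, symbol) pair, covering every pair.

Fold the examples into a partial DFA from state 0: repeatedly fix the first undefined (state, symbol) met by the shortest-then-alphabetical prefix, trying targets in increasing order and rejecting any under which an Accept and a Reject string meet in one state with the same remainder; add a state when all current targets are rejected. Accepting states are where Accept strings end.
a: 0a undefined. 0a->0: no, b/aab meet in 0 with "b" left. Open state 1: 0a->1.
b: 0b undefined. 0b->0: no, b/bb meet in 0. 0b->1: no, ba/aa meet in 1 with "a" left. Open state 2: 0b->2.
aa: 1a undefined. 1a->0: no, b/aab meet in 2. 1a->1: no, a/aa meet in 1. 1a->2: no, b/aa meet in 2. Open state 3: 1a->3.
ab: 1b undefined. 1b->0: no, b/abb meet in 2. 1b->1: no, a/ab meet in 1. 1b->2: no, b/ab meet in 2. 1b->3: ok.
ba: 2a undefined. 2a->0: no, b/bab meet in 2. 2a->1: ok.
bb: 2b undefined. 2b->0: no, b/bbb meet in 2. 2b->1: no, a/bb meet in 1. 2b->2: no, b/bb meet in 2. 2b->3: ok.
aaa: 3a undefined. 3a->0: no, b/bbab meet in 2. 3a->1: no, a/aba meet in 1. 3a->2: no, b/aba meet in 2. 3a->3: ok.
aab: 3b undefined. 3b->0: ok.
All examples now run through 4 states with every (state, symbol) defined. Accept strings end in {1,2}, Reject strings end in {0,3}; accept={1,2}.

states=4 start=0 accept={1,2} delta: 0a->1 0b->2 1a->3 1b->3 2a->1 2b->3 3a->3 3b->0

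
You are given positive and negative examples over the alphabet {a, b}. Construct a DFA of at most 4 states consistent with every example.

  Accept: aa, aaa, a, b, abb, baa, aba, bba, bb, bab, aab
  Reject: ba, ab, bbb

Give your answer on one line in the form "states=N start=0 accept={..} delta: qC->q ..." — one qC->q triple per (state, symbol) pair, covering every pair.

states=4 start=0 accept={0,1,2} delta: 0a->1 0b->2 1a->0 1b->3 2a->3 2b->1 3a->0 3b->0

Grow the machine one transition at a time. Run the examples from 0; the earliest place one falls off (shortest prefix, ties alphabetical) gets sent to the lowest-numbered state that keeps every Accept/Reject pair distinguishable — a pair clashes when both reach the same state with identical unread suffix — and to a fresh state only if none does.
a: 0a undefined. 0a->0: no, b/ab meet in 0 with "b" left. Open state 1: 0a->1.
b: 0b undefined. 0b->0: no, a/ba meet in 1. 0b->1: no, aa/ba meet in 1 with "a" left. Open state 2: 0b->2.
aa: 1a undefined. 1a->0: ok.
ab: 1b undefined. 1b->0: no, aa/ab meet in 0. 1b->1: no, aaa/ab meet in 1. 1b->2: no, b/ab meet in 2. Open state 3: 1b->3.
ba: 2a undefined. 2a->0: no, aa/ba meet in 0. 2a->1: no, aaa/ba meet in 1. 2a->2: no, b/ba meet in 2. 2a->3: ok.
bb: 2b undefined. 2b->0: no, b/bbb meet in 2. 2b->1: ok.
aba: 3a undefined. 3a->0: ok.
abb: 3b undefined. 3b->0: ok.
All examples now run through 4 states with every (state, symbol) defined. Accept strings end in {0,1,2}, Reject strings end in {3}; accept={0,1,2}.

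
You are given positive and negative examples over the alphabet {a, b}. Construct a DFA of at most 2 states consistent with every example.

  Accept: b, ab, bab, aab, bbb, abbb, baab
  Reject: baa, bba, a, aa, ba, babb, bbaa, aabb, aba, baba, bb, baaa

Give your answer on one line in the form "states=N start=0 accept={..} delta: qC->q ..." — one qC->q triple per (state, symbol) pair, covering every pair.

states=2 start=0 accept={1} delta: 0a->0 0b->1 1a->0 1b->0

State merging on the prefix tree: take the shortest (then alphabetical) example prefix whose next move is undefined and point that move at state 0, else 1, else 2, ...; a target is out if some Accept/Reject pair would then sit in one state with the same input left (inseparable). If every existing state is out, open a new one.
a: 0a undefined. 0a->0: ok.
b: 0b undefined. 0b->0: no, b/baa meet in 0. Open state 1: 0b->1.
ba: 1a undefined. 1a->0: ok.
bb: 1b undefined. 1b->0: ok.
All examples now run through 2 states with every (state, symbol) defined. Accept strings end in {1}, Reject strings end in {0}; accept={1}.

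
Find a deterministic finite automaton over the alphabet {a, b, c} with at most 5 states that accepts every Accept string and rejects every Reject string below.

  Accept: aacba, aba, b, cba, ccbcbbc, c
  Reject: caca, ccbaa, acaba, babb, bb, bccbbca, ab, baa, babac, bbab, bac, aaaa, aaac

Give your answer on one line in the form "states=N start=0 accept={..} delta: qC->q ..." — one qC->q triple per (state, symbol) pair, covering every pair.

states=5 start=0 accept={0,1,2} delta: 0a->1 0b->1 0c->0 1a->2 1b->3 1c->2 2a->4 2b->1 2c->3 3a->1 3b->0 3c->0 4a->3 4b->2 4c->3

Fold the examples into a partial DFA from state 0: repeatedly fix the first undefined (state, symbol) met by the shortest-then-alphabetical prefix, trying targets in increasing order and rejecting any under which an Accept and a Reject string meet in one state with the same remainder; add a state when all current targets are rejected. Accepting states are where Accept strings end.
a: 0a undefined. 0a->0: no, b/ab meet in 0 with "b" left. Open state 1: 0a->1.
b: 0b undefined. 0b->0: no, b/bb meet in 0. 0b->1: ok.
c: 0c undefined. 0c->0: ok.
aa: 1a undefined. 1a->0: no, aacba/babac meet in 0. 1a->1: no, b/ccbaa meet in 1. Open state 2: 1a->2.
ab: 1b undefined. 1b->0: no, c/bb meet in 0. 1b->1: no, b/bb meet in 1. 1b->2: no, aba/ccbaa meet in 2 with "a" left. Open state 3: 1b->3.
ac: 1c undefined. 1c->0: no, aba/acaba meet in 3 with "a" left. 1c->1: no, cba/caca meet in 2. 1c->2: ok.
aaa: 2a undefined. 2a->0: no, b/aaaa meet in 1. 2a->1: no, aba/acaba meet in 3 with "a" left. 2a->2: no, cba/caca meet in 2. 2a->3: no, aba/aaaa meet in 3 with "a" left. Open state 4: 2a->4.
aac: 2c undefined. 2c->0: no, c/bac meet in 0. 2c->1: no, b/bac meet in 1. 2c->2: no, cba/bac meet in 2. 2c->3: ok.
aba: 3a undefined. 3a->0: no, b/bbab meet in 1. 3a->1: ok.
bab: 2b undefined. 2b->0: no, aba/babb meet in 1. 2b->1: ok.
aaaa: 4a undefined. 4a->0: no, c/aaaa meet in 0. 4a->1: no, aba/aaaa meet in 1. 4a->2: no, cba/aaaa meet in 2. 4a->3: ok.
aaac: 4c undefined. 4c->0: no, c/aaac meet in 0. 4c->1: no, aba/aaac meet in 1. 4c->2: no, cba/aaac meet in 2. 4c->3: ok.
aacb: 3b undefined. 3b->0: ok.
acab: 4b undefined. 4b->0: no, aacba/acaba meet in 1. 4b->1: no, cba/acaba meet in 2. 4b->2: ok.
ccbcbbc: 3c undefined. 3c->0: ok.
All examples now run through 5 states with every (state, symbol) defined. Accept strings end in {0,1,2}, Reject strings end in {3,4}; accept={0,1,2}.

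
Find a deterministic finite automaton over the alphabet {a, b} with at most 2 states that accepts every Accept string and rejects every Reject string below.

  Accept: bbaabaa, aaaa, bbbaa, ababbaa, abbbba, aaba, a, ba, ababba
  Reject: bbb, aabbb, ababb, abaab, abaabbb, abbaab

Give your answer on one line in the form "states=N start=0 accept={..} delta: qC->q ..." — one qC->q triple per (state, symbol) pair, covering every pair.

states=2 start=0 accept={0} delta: 0a->0 0b->1 1a->0 1b->1

Grow the machine one transition at a time. Run the examples from 0; the earliest place one falls off (shortest prefix, ties alphabetical) gets sent to the lowest-numbered state that keeps every Accept/Reject pair distinguishable — a pair clashes when both reach the same state with identical unread suffix — and to a fresh state only if none does.
a: 0a undefined. 0a->0: ok.
b: 0b undefined. 0b->0: no, bbaabaa/bbb meet in 0. Open state 1: 0b->1.
ba: 1a undefined. 1a->0: ok.
bb: 1b undefined. 1b->0: no, bbaabaa/ababb meet in 0. 1b->1: ok.
All examples now run through 2 states with every (state, symbol) defined. Accept strings end in {0}, Reject strings end in {1}; accept={0}.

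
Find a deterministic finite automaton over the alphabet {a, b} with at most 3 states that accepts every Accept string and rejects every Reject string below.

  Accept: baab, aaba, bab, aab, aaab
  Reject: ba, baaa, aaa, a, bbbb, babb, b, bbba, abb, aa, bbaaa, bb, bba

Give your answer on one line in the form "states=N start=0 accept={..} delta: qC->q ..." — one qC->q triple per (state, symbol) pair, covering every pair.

states=3 start=0 accept={2} delta: 0a->1 0b->0 1a->1 1b->2 2a->2 2b->0

Grow the machine one transition at a time. Run the examples from 0; the earliest place one falls off (shortest prefix, ties alphabetical) gets sent to the lowest-numbered state that keeps every Accept/Reject pair distinguishable — a pair clashes when both reach the same state with identical unread suffix — and to a fresh state only if none does.
a: 0a undefined. 0a->0: no, aaba/ba meet in 0 with "ba" left. Open state 1: 0a->1.
b: 0b undefined. 0b->0: ok.
aa: 1a undefined. 1a->0: no, baab/bbbb meet in 0. 1a->1: ok.
ab: 1b undefined. 1b->0: no, baab/bbbb meet in 0. 1b->1: no, baab/ba meet in 1. Open state 2: 1b->2.
abb: 2b undefined. 2b->0: ok.
aaba: 2a undefined. 2a->0: no, aaba/bbbb meet in 0. 2a->1: no, aaba/ba meet in 1. 2a->2: ok.
All examples now run through 3 states with every (state, symbol) defined. Accept strings end in {2}, Reject strings end in {0,1}; accept={2}.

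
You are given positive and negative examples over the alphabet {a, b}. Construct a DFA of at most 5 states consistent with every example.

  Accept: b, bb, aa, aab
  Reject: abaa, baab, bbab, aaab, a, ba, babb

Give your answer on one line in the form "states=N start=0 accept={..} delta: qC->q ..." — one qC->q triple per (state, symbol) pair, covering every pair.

states=4 start=0 accept={0,2} delta: 0a->1 0b->2 1a->0 1b->1 2a->3 2b->0 3a->1 3b->1

Grow the machine one transition at a time. Run the examples from 0; the earliest place one falls off (shortest prefix, ties alphabetical) gets sent to the lowest-numbered state that keeps every Accept/Reject pair distinguishable — a pair clashes when both reach the same state with identical unread suffix — and to a fresh state only if none does.
a: 0a undefined. 0a->0: no, b/aaab meet in 0 with "b" left. Open state 1: 0a->1.
b: 0b undefined. 0b->0: no, aab/baab meet in 1 with "ab" left. 0b->1: no, b/a meet in 1. Open state 2: 0b->2.
aa: 1a undefined. 1a->0: ok.
ab: 1b undefined. 1b->0: no, aa/abaa meet in 0. 1b->1: ok.
ba: 2a undefined. 2a->0: no, bb/babb meet in 2 with "b" left. 2a->1: no, b/baab meet in 2. 2a->2: no, b/ba meet in 2. Open state 3: 2a->3.
bb: 2b undefined. 2b->0: ok.
baa: 3a undefined. 3a->0: no, b/baab meet in 2. 3a->1: ok.
bab: 3b undefined. 3b->0: no, b/babb meet in 2. 3b->1: ok.
All examples now run through 4 states with every (state, symbol) defined. Accept strings end in {0,2}, Reject strings end in {1,3}; accept={0,2}.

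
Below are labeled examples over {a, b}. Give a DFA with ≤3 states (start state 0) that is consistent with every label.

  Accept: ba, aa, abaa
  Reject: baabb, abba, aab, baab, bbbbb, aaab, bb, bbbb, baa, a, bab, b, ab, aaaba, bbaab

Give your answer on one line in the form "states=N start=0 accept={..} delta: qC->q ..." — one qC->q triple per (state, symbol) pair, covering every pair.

states=3 start=0 accept={0} delta: 0a->1 0b->1 1a->0 1b->2 2a->1 2b->2

State merging on the prefix tree: take the shortest (then alphabetical) example prefix whose next move is undefined and point that move at state 0, else 1, else 2, ...; a target is out if some Accept/Reject pair would then sit in one state with the same input left (inseparable). If every existing state is out, open a new one.
a: 0a undefined. 0a->0: no, ba/aaaba meet in 0 with "ba" left. Open state 1: 0a->1.
b: 0b undefined. 0b->0: no, ba/a meet in 1. 0b->1: ok.
aa: 1a undefined. 1a->0: ok.
ab: 1b undefined. 1b->0: no, ba/abba meet in 0. 1b->1: no, ba/abba meet in 0. Open state 2: 1b->2.
aba: 2a undefined. 2a->0: no, ba/aaaba meet in 0. 2a->1: ok.
abb: 2b undefined. 2b->0: no, ba/baabb meet in 0. 2b->1: no, ba/abba meet in 0. 2b->2: ok.
All examples now run through 3 states with every (state, symbol) defined. Accept strings end in {0}, Reject strings end in {1,2}; accept={0}.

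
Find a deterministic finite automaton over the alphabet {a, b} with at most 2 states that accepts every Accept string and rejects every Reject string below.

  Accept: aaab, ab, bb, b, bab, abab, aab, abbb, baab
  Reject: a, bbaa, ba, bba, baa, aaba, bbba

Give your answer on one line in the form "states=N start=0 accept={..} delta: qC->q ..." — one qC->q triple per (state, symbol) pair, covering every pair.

states=2 start=0 accept={1} delta: 0a->0 0b->1 1a->0 1b->1

Fold the examples into a partial DFA from state 0: repeatedly fix the first undefined (state, symbol) met by the shortest-then-alphabetical prefix, trying targets in increasing order and rejecting any under which an Accept and a Reject string meet in one state with the same remainder; add a state when all current targets are rejected. Accepting states are where Accept strings end.
a: 0a undefined. 0a->0: ok.
b: 0b undefined. 0b->0: no, aaab/a meet in 0. Open state 1: 0b->1.
ba: 1a undefined. 1a->0: ok.
bb: 1b undefined. 1b->0: no, bb/a meet in 0. 1b->1: ok.
All examples now run through 2 states with every (state, symbol) defined. Accept strings end in {1}, Reject strings end in {0}; accept={1}.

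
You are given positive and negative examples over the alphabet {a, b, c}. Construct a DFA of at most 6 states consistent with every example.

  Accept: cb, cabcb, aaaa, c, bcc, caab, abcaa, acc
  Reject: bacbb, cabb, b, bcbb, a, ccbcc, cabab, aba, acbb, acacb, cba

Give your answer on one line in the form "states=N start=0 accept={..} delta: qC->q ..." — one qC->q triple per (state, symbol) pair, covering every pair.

states=4 start=0 accept={2,3} delta: 0a->1 0b->0 0c->2 1a->2 1b->0 1c->0 2a->1 2b->3 2c->2 3a->0 3b->0 3c->1

Fold the examples into a partial DFA from state 0: repeatedly fix the first undefined (state, symbol) met by the shortest-then-alphabetical prefix, trying targets in increasing order and rejecting any under which an Accept and a Reject string meet in one state with the same remainder; add a state when all current targets are rejected. Accepting states are where Accept strings end.
a: 0a undefined. 0a->0: no, aaaa/a meet in 0. Open state 1: 0a->1.
b: 0b undefined. 0b->0: ok.
c: 0c undefined. 0c->0: no, cb/b meet in 0. 0c->1: no, c/a meet in 1. Open state 2: 0c->2.
aa: 1a undefined. 1a->0: no, aaaa/b meet in 0. 1a->1: no, aaaa/a meet in 1. 1a->2: ok.
ab: 1b undefined. 1b->0: ok.
ac: 1c undefined. 1c->0: ok.
ca: 2a undefined. 2a->0: no, aaaa/a meet in 1. 2a->1: ok.
cb: 2b undefined. 2b->0: no, cb/bacbb meet in 0. 2b->1: no, cb/a meet in 1. 2b->2: no, cb/bcbb meet in 2. Open state 3: 2b->3.
cc: 2c undefined. 2c->0: no, bcc/bacbb meet in 0. 2c->1: no, bcc/a meet in 1. 2c->2: ok.
cba: 3a undefined. 3a->0: ok.
bcbb: 3b undefined. 3b->0: ok.
ccbc: 3c undefined. 3c->0: no, aaaa/ccbcc meet in 2. 3c->1: ok.
All examples now run through 4 states with every (state, symbol) defined. Accept strings end in {2,3}, Reject strings end in {0,1}; accept={2,3}.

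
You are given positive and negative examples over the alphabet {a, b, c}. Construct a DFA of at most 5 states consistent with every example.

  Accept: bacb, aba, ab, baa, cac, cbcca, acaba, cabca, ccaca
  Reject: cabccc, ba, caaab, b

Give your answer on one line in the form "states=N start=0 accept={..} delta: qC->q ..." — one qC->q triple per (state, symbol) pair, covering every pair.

states=3 start=0 accept={2} delta: 0a->1 0b->0 0c->1 1a->2 1b->2 1c->1 2a->2 2b->1 2c->2

Grow the machine one transition at a time. Run the examples from 0; the earliest place one falls off (shortest prefix, ties alphabetical) gets sent to the lowest-numbered state that keeps every Accept/Reject pair distinguishable — a pair clashes when both reach the same state with identical unread suffix — and to a fresh state only if none does.
a: 0a undefined. 0a->0: no, aba/ba meet in 0 with "ba" left. Open state 1: 0a->1.
b: 0b undefined. 0b->0: ok.
c: 0c undefined. 0c->0: no, cbcca/ba meet in 1. 0c->1: ok.
ab: 1b undefined. 1b->0: no, aba/ba meet in 1. 1b->1: no, ab/ba meet in 1. Open state 2: 1b->2.
ac: 1c undefined. 1c->0: no, bacb/b meet in 0. 1c->1: ok.
ca: 1a undefined. 1a->0: no, baa/caaab meet in 0. 1a->1: no, bacb/caaab meet in 2. 1a->2: ok.
aba: 2a undefined. 2a->0: no, bacb/caaab meet in 2. 2a->1: no, aba/ba meet in 1. 2a->2: ok.
cab: 2b undefined. 2b->0: no, acaba/cabccc meet in 1. 2b->1: ok.
cac: 2c undefined. 2c->0: no, cac/b meet in 0. 2c->1: no, cac/cabccc meet in 1. 2c->2: ok.
All examples now run through 3 states with every (state, symbol) defined. Accept strings end in {2}, Reject strings end in {0,1}; accept={2}.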